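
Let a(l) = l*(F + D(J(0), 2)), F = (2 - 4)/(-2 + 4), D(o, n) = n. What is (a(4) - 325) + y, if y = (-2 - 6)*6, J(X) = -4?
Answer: -369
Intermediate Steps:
y = -48 (y = -8*6 = -48)
F = -1 (F = -2/2 = -2*1/2 = -1)
a(l) = l (a(l) = l*(-1 + 2) = l*1 = l)
(a(4) - 325) + y = (4 - 325) - 48 = -321 - 48 = -369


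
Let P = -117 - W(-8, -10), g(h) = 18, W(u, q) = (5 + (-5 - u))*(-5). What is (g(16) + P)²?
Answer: 3481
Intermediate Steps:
W(u, q) = 5*u (W(u, q) = -u*(-5) = 5*u)
P = -77 (P = -117 - 5*(-8) = -117 - 1*(-40) = -117 + 40 = -77)
(g(16) + P)² = (18 - 77)² = (-59)² = 3481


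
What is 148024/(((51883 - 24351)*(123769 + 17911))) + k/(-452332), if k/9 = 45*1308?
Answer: -64572117063451/55138334472760 ≈ -1.1711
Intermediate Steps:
k = 529740 (k = 9*(45*1308) = 9*58860 = 529740)
148024/(((51883 - 24351)*(123769 + 17911))) + k/(-452332) = 148024/(((51883 - 24351)*(123769 + 17911))) + 529740/(-452332) = 148024/((27532*141680)) + 529740*(-1/452332) = 148024/3900733760 - 132435/113083 = 148024*(1/3900733760) - 132435/113083 = 18503/487591720 - 132435/113083 = -64572117063451/55138334472760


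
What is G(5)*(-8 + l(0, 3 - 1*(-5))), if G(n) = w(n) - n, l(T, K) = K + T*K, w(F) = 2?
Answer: 0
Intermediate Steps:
l(T, K) = K + K*T
G(n) = 2 - n
G(5)*(-8 + l(0, 3 - 1*(-5))) = (2 - 1*5)*(-8 + (3 - 1*(-5))*(1 + 0)) = (2 - 5)*(-8 + (3 + 5)*1) = -3*(-8 + 8*1) = -3*(-8 + 8) = -3*0 = 0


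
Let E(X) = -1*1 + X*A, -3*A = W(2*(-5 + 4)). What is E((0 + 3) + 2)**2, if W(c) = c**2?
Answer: 529/9 ≈ 58.778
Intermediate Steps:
A = -4/3 (A = -4*(-5 + 4)**2/3 = -(2*(-1))**2/3 = -1/3*(-2)**2 = -1/3*4 = -4/3 ≈ -1.3333)
E(X) = -1 - 4*X/3 (E(X) = -1*1 + X*(-4/3) = -1 - 4*X/3)
E((0 + 3) + 2)**2 = (-1 - 4*((0 + 3) + 2)/3)**2 = (-1 - 4*(3 + 2)/3)**2 = (-1 - 4/3*5)**2 = (-1 - 20/3)**2 = (-23/3)**2 = 529/9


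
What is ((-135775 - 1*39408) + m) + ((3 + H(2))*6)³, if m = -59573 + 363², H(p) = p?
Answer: -75987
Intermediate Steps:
m = 72196 (m = -59573 + 131769 = 72196)
((-135775 - 1*39408) + m) + ((3 + H(2))*6)³ = ((-135775 - 1*39408) + 72196) + ((3 + 2)*6)³ = ((-135775 - 39408) + 72196) + (5*6)³ = (-175183 + 72196) + 30³ = -102987 + 27000 = -75987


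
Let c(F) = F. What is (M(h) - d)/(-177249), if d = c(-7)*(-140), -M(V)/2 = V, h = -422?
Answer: 136/177249 ≈ 0.00076728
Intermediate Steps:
M(V) = -2*V
d = 980 (d = -7*(-140) = 980)
(M(h) - d)/(-177249) = (-2*(-422) - 1*980)/(-177249) = (844 - 980)*(-1/177249) = -136*(-1/177249) = 136/177249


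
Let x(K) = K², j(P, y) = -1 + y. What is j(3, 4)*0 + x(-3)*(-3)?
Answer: -27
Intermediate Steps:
j(3, 4)*0 + x(-3)*(-3) = (-1 + 4)*0 + (-3)²*(-3) = 3*0 + 9*(-3) = 0 - 27 = -27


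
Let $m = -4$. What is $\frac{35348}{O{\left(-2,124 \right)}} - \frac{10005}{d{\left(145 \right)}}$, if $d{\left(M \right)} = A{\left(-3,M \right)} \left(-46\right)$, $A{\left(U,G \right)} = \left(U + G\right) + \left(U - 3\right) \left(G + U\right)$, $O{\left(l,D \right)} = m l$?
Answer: $\frac{1254767}{284} \approx 4418.2$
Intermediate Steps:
$O{\left(l,D \right)} = - 4 l$
$A{\left(U,G \right)} = G + U + \left(-3 + U\right) \left(G + U\right)$ ($A{\left(U,G \right)} = \left(G + U\right) + \left(-3 + U\right) \left(G + U\right) = G + U + \left(-3 + U\right) \left(G + U\right)$)
$d{\left(M \right)} = -690 + 230 M$ ($d{\left(M \right)} = \left(\left(-3\right)^{2} - 2 M - -6 + M \left(-3\right)\right) \left(-46\right) = \left(9 - 2 M + 6 - 3 M\right) \left(-46\right) = \left(15 - 5 M\right) \left(-46\right) = -690 + 230 M$)
$\frac{35348}{O{\left(-2,124 \right)}} - \frac{10005}{d{\left(145 \right)}} = \frac{35348}{\left(-4\right) \left(-2\right)} - \frac{10005}{-690 + 230 \cdot 145} = \frac{35348}{8} - \frac{10005}{-690 + 33350} = 35348 \cdot \frac{1}{8} - \frac{10005}{32660} = \frac{8837}{2} - \frac{87}{284} = \frac{1254767}{284}$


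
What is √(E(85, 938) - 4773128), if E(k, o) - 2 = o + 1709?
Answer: I*√4770479 ≈ 2184.1*I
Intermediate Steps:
E(k, o) = 1711 + o (E(k, o) = 2 + (o + 1709) = 2 + (1709 + o) = 1711 + o)
√(E(85, 938) - 4773128) = √((1711 + 938) - 4773128) = √(2649 - 4773128) = √(-4770479) = I*√4770479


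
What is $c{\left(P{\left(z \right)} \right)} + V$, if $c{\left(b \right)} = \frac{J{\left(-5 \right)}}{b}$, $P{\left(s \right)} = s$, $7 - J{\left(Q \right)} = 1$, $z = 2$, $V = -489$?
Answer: $-486$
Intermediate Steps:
$J{\left(Q \right)} = 6$ ($J{\left(Q \right)} = 7 - 1 = 6$)
$c{\left(b \right)} = \frac{6}{b}$
$c{\left(P{\left(z \right)} \right)} + V = \frac{6}{2} - 489 = 6 \cdot \frac{1}{2} - 489 = 3 - 489 = -486$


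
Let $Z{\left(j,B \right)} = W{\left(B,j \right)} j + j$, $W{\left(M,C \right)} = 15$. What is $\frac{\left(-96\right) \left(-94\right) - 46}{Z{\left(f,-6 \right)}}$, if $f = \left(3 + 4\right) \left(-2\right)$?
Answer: $- \frac{4489}{112} \approx -40.08$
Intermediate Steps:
$f = -14$ ($f = 7 \left(-2\right) = -14$)
$Z{\left(j,B \right)} = 16 j$ ($Z{\left(j,B \right)} = 15 j + j = 16 j$)
$\frac{\left(-96\right) \left(-94\right) - 46}{Z{\left(f,-6 \right)}} = \frac{\left(-96\right) \left(-94\right) - 46}{16 \left(-14\right)} = \frac{9024 - 46}{-224} = 8978 \left(- \frac{1}{224}\right) = - \frac{4489}{112}$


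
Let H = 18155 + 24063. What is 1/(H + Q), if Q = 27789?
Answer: 1/70007 ≈ 1.4284e-5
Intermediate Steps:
H = 42218
1/(H + Q) = 1/(42218 + 27789) = 1/70007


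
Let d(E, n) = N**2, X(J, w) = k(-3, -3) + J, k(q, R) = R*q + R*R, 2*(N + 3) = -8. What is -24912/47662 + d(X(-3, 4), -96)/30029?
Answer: -372873505/715621099 ≈ -0.52105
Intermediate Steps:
N = -7 (N = -3 + (1/2)*(-8) = -3 - 4 = -7)
k(q, R) = R**2 + R*q (k(q, R) = R*q + R**2 = R**2 + R*q)
X(J, w) = 18 + J (X(J, w) = -3*(-3 - 3) + J = -3*(-6) + J = 18 + J)
d(E, n) = 49 (d(E, n) = (-7)**2 = 49)
-24912/47662 + d(X(-3, 4), -96)/30029 = -24912/47662 + 49/30029 = -24912*1/47662 + 49*(1/30029) = -12456/23831 + 49/30029 = -372873505/715621099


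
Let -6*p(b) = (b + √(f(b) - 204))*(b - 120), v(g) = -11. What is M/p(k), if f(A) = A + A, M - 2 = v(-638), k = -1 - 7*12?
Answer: 18/6109 + 18*I*√374/519265 ≈ 0.0029465 + 0.00067038*I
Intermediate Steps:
k = -85 (k = -1 - 84 = -85)
M = -9 (M = 2 - 11 = -9)
f(A) = 2*A
p(b) = -(-120 + b)*(b + √(-204 + 2*b))/6 (p(b) = -(b + √(2*b - 204))*(b - 120)/6 = -(b + √(-204 + 2*b))*(-120 + b)/6 = -(-120 + b)*(b + √(-204 + 2*b))/6)
M/p(k) = -9/(20*(-85) + 20*√(-204 + 2*(-85)) - ⅙*(-85)² - ⅙*(-85)*√(-204 + 2*(-85))) = -9/(-1700 + 20*√(-204 - 170) - ⅙*7225 - ⅙*(-85)*√(-204 - 170)) = -9/(-1700 + 20*√(-374) - 7225/6 - ⅙*(-85)*√(-374)) = -9/(-1700 + 20*(I*√374) - 7225/6 - ⅙*(-85)*I*√374) = -9/(-1700 + 20*I*√374 - 7225/6 + 85*I*√374/6) = -9/(-17425/6 + 205*I*√374/6)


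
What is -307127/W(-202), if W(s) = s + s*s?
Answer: -307127/40602 ≈ -7.5643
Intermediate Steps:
W(s) = s + s²
-307127/W(-202) = -307127*(-1/(202*(1 - 202))) = -307127/((-202*(-201))) = -307127/40602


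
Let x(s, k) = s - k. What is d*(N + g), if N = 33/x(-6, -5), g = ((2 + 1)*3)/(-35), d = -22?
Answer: 25608/35 ≈ 731.66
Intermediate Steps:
g = -9/35 (g = (3*3)*(-1/35) = 9*(-1/35) = -9/35 ≈ -0.25714)
N = -33 (N = 33/(-6 - 1*(-5)) = 33/(-6 + 5) = 33/(-1) = 33*(-1) = -33)
d*(N + g) = -22*(-33 - 9/35) = -22*(-1164/35) = 25608/35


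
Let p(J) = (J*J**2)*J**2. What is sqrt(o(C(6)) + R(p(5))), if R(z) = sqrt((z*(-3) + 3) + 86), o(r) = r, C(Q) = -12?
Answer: sqrt(-12 + I*sqrt(9286)) ≈ 6.5233 + 7.3861*I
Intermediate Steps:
p(J) = J**5 (p(J) = J**3*J**2 = J**5)
R(z) = sqrt(89 - 3*z) (R(z) = sqrt((-3*z + 3) + 86) = sqrt((3 - 3*z) + 86) = sqrt(89 - 3*z))
sqrt(o(C(6)) + R(p(5))) = sqrt(-12 + sqrt(89 - 3*5**5)) = sqrt(-12 + sqrt(89 - 3*3125)) = sqrt(-12 + sqrt(89 - 9375)) = sqrt(-12 + sqrt(-9286)) = sqrt(-12 + I*sqrt(9286))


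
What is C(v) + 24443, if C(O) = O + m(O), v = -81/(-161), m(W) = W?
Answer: 3935485/161 ≈ 24444.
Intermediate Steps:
v = 81/161 (v = -81*(-1/161) = 81/161 ≈ 0.50311)
C(O) = 2*O (C(O) = O + O = 2*O)
C(v) + 24443 = 2*(81/161) + 24443 = 162/161 + 24443 = 3935485/161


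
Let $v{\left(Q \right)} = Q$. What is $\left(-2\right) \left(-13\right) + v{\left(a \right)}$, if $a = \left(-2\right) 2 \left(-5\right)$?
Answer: $46$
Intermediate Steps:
$a = 20$ ($a = \left(-4\right) \left(-5\right) = 20$)
$\left(-2\right) \left(-13\right) + v{\left(a \right)} = \left(-2\right) \left(-13\right) + 20 = 26 + 20 = 46$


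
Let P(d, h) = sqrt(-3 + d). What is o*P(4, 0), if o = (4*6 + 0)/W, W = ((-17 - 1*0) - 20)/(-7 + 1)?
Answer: 144/37 ≈ 3.8919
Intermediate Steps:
W = 37/6 (W = ((-17 + 0) - 20)/(-6) = (-17 - 20)*(-1/6) = -37*(-1/6) = 37/6 ≈ 6.1667)
o = 144/37 (o = (4*6 + 0)/(37/6) = (24 + 0)*(6/37) = 24*(6/37) = 144/37 ≈ 3.8919)
o*P(4, 0) = 144*sqrt(-3 + 4)/37 = 144*sqrt(1)/37 = (144/37)*1 = 144/37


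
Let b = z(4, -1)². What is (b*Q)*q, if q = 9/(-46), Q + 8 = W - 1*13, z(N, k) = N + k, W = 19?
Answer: 81/23 ≈ 3.5217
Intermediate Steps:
Q = -2 (Q = -8 + (19 - 1*13) = -8 + (19 - 13) = -8 + 6 = -2)
b = 9 (b = (4 - 1)² = 3² = 9)
q = -9/46 (q = 9*(-1/46) = -9/46 ≈ -0.19565)
(b*Q)*q = (9*(-2))*(-9/46) = -18*(-9/46) = 81/23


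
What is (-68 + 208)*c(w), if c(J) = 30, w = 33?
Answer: 4200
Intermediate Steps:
(-68 + 208)*c(w) = (-68 + 208)*30 = 140*30 = 4200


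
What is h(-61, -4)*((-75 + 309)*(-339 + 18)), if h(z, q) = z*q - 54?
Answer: -14271660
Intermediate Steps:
h(z, q) = -54 + q*z (h(z, q) = q*z - 54 = -54 + q*z)
h(-61, -4)*((-75 + 309)*(-339 + 18)) = (-54 - 4*(-61))*((-75 + 309)*(-339 + 18)) = (-54 + 244)*(234*(-321)) = 190*(-75114) = -14271660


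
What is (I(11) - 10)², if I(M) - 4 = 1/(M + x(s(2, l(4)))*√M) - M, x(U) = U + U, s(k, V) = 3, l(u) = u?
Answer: 1996272/6875 - 5112*√11/6875 ≈ 287.90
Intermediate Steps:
x(U) = 2*U
I(M) = 4 + 1/(M + 6*√M) - M (I(M) = 4 + (1/(M + (2*3)*√M) - M) = 4 + (1/(M + 6*√M) - M) = 4 + 1/(M + 6*√M) - M)
(I(11) - 10)² = ((1 - 1*11² - 66*√11 + 4*11 + 24*√11)/(11 + 6*√11) - 10)² = ((1 - 1*121 - 66*√11 + 44 + 24*√11)/(11 + 6*√11) - 10)² = ((1 - 121 - 66*√11 + 44 + 24*√11)/(11 + 6*√11) - 10)² = ((-76 - 42*√11)/(11 + 6*√11) - 10)² = (-10 + (-76 - 42*√11)/(11 + 6*√11))²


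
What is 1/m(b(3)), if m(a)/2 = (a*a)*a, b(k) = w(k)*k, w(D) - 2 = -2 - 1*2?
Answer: -1/432 ≈ -0.0023148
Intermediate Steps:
w(D) = -2 (w(D) = 2 + (-2 - 1*2) = 2 + (-2 - 2) = 2 - 4 = -2)
b(k) = -2*k
m(a) = 2*a³ (m(a) = 2*((a*a)*a) = 2*(a²*a) = 2*a³)
1/m(b(3)) = 1/(2*(-2*3)³) = 1/(2*(-6)³) = 1/(2*(-216)) = 1/(-432) = -1/432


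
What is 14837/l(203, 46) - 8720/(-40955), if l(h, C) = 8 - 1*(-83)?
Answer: 121688571/745381 ≈ 163.26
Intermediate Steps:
l(h, C) = 91 (l(h, C) = 8 + 83 = 91)
14837/l(203, 46) - 8720/(-40955) = 14837/91 - 8720/(-40955) = 14837*(1/91) - 8720*(-1/40955) = 14837/91 + 1744/8191 = 121688571/745381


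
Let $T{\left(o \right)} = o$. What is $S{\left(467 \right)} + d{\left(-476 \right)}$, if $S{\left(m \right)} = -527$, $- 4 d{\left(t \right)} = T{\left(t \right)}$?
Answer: $-408$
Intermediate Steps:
$d{\left(t \right)} = - \frac{t}{4}$
$S{\left(467 \right)} + d{\left(-476 \right)} = -527 - -119 = -527 + 119 = -408$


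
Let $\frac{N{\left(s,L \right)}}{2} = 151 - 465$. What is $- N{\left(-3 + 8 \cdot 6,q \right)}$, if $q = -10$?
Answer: $628$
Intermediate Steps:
$N{\left(s,L \right)} = -628$ ($N{\left(s,L \right)} = 2 \left(151 - 465\right) = 2 \left(-314\right) = -628$)
$- N{\left(-3 + 8 \cdot 6,q \right)} = \left(-1\right) \left(-628\right) = 628$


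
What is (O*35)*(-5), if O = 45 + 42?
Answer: -15225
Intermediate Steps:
O = 87
(O*35)*(-5) = (87*35)*(-5) = 3045*(-5) = -15225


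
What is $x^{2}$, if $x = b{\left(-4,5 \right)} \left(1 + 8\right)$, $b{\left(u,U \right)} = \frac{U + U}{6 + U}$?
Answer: $\frac{8100}{121} \approx 66.942$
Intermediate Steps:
$b{\left(u,U \right)} = \frac{2 U}{6 + U}$
$x = \frac{90}{11}$ ($x = 2 \cdot 5 \frac{1}{6 + 5} \left(1 + 8\right) = 2 \cdot 5 \cdot \frac{1}{11} \cdot 9 = \frac{10}{11} \cdot 9 = \frac{90}{11} \approx 8.1818$)
$x^{2} = \left(\frac{90}{11}\right)^{2} = \frac{8100}{121}$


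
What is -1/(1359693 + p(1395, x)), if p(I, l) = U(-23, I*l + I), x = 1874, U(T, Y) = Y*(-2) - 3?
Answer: 1/3871560 ≈ 2.5829e-7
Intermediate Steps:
U(T, Y) = -3 - 2*Y (U(T, Y) = -2*Y - 3 = -3 - 2*Y)
p(I, l) = -3 - 2*I - 2*I*l (p(I, l) = -3 - 2*(I*l + I) = -3 - 2*(I + I*l) = -3 + (-2*I - 2*I*l) = -3 - 2*I - 2*I*l)
-1/(1359693 + p(1395, x)) = -1/(1359693 + (-3 - 2*1395*(1 + 1874))) = -1/(1359693 + (-3 - 2*1395*1875)) = -1/(1359693 + (-3 - 5231250)) = -1/(1359693 - 5231253) = -1/(-3871560) = -1*(-1/3871560) = 1/3871560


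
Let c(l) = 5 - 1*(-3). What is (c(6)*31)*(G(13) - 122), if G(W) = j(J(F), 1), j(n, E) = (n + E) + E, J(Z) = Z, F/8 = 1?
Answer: -27776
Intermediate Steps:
F = 8 (F = 8*1 = 8)
j(n, E) = n + 2*E (j(n, E) = (E + n) + E = n + 2*E)
c(l) = 8 (c(l) = 5 + 3 = 8)
G(W) = 10 (G(W) = 8 + 2*1 = 8 + 2 = 10)
(c(6)*31)*(G(13) - 122) = (8*31)*(10 - 122) = 248*(-112) = -27776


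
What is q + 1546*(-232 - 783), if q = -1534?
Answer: -1570724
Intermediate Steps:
q + 1546*(-232 - 783) = -1534 + 1546*(-232 - 783) = -1534 + 1546*(-1015) = -1534 - 1569190 = -1570724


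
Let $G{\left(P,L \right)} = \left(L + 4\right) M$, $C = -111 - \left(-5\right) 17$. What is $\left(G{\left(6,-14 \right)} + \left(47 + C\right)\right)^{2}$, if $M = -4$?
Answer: $3721$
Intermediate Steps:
$C = -26$ ($C = -111 - -85 = -111 + 85 = -26$)
$G{\left(P,L \right)} = -16 - 4 L$ ($G{\left(P,L \right)} = \left(L + 4\right) \left(-4\right) = \left(4 + L\right) \left(-4\right) = -16 - 4 L$)
$\left(G{\left(6,-14 \right)} + \left(47 + C\right)\right)^{2} = \left(\left(-16 - -56\right) + \left(47 - 26\right)\right)^{2} = \left(\left(-16 + 56\right) + 21\right)^{2} = \left(40 + 21\right)^{2} = 61^{2} = 3721$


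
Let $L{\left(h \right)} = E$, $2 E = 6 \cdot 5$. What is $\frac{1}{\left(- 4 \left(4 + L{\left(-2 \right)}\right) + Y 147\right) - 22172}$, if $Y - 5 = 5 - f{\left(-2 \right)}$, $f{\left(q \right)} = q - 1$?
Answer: $- \frac{1}{20337} \approx -4.9171 \cdot 10^{-5}$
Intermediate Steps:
$f{\left(q \right)} = -1 + q$ ($f{\left(q \right)} = q - 1 = -1 + q$)
$E = 15$ ($E = \frac{6 \cdot 5}{2} = \frac{1}{2} \cdot 30 = 15$)
$L{\left(h \right)} = 15$
$Y = 13$ ($Y = 5 + \left(5 - \left(-1 - 2\right)\right) = 5 + \left(5 - -3\right) = 5 + \left(5 + 3\right) = 5 + 8 = 13$)
$\frac{1}{\left(- 4 \left(4 + L{\left(-2 \right)}\right) + Y 147\right) - 22172} = \frac{1}{\left(- 4 \left(4 + 15\right) + 13 \cdot 147\right) - 22172} = \frac{1}{\left(\left(-4\right) 19 + 1911\right) - 22172} = \frac{1}{\left(-76 + 1911\right) - 22172} = \frac{1}{1835 - 22172} = \frac{1}{-20337} = - \frac{1}{20337}$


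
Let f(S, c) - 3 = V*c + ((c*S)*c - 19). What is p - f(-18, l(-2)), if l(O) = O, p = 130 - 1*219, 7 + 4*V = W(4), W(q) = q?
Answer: -5/2 ≈ -2.5000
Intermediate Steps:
V = -¾ (V = -7/4 + (¼)*4 = -7/4 + 1 = -¾ ≈ -0.75000)
p = -89 (p = 130 - 219 = -89)
f(S, c) = -16 - 3*c/4 + S*c² (f(S, c) = 3 + (-3*c/4 + ((c*S)*c - 19)) = 3 + (-3*c/4 + ((S*c)*c - 19)) = 3 + (-3*c/4 + (S*c² - 19)) = 3 + (-3*c/4 + (-19 + S*c²)) = 3 + (-19 - 3*c/4 + S*c²) = -16 - 3*c/4 + S*c²)
p - f(-18, l(-2)) = -89 - (-16 - ¾*(-2) - 18*(-2)²) = -89 - (-16 + 3/2 - 18*4) = -89 - (-16 + 3/2 - 72) = -89 - 1*(-173/2) = -89 + 173/2 = -5/2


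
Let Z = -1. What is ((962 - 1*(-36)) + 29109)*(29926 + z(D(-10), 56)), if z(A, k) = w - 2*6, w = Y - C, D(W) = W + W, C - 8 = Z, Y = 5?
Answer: 900560584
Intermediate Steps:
C = 7 (C = 8 - 1 = 7)
D(W) = 2*W
w = -2 (w = 5 - 1*7 = 5 - 7 = -2)
z(A, k) = -14 (z(A, k) = -2 - 2*6 = -2 - 12 = -14)
((962 - 1*(-36)) + 29109)*(29926 + z(D(-10), 56)) = ((962 - 1*(-36)) + 29109)*(29926 - 14) = ((962 + 36) + 29109)*29912 = (998 + 29109)*29912 = 30107*29912 = 900560584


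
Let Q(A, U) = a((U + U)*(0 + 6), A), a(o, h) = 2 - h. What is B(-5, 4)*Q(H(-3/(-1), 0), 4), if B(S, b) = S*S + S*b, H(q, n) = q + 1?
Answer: -10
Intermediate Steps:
H(q, n) = 1 + q
Q(A, U) = 2 - A
B(S, b) = S**2 + S*b
B(-5, 4)*Q(H(-3/(-1), 0), 4) = (-5*(-5 + 4))*(2 - (1 - 3/(-1))) = (-5*(-1))*(2 - (1 - 3*(-1))) = 5*(2 - (1 + 3)) = 5*(2 - 1*4) = 5*(2 - 4) = 5*(-2) = -10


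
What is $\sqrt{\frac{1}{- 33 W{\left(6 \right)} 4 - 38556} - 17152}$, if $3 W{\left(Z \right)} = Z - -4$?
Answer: $\frac{i \sqrt{6520710222357}}{19498} \approx 130.97 i$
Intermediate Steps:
$W{\left(Z \right)} = \frac{4}{3} + \frac{Z}{3}$ ($W{\left(Z \right)} = \frac{Z - -4}{3} = \frac{Z + 4}{3} = \frac{4 + Z}{3} = \frac{4}{3} + \frac{Z}{3}$)
$\sqrt{\frac{1}{- 33 W{\left(6 \right)} 4 - 38556} - 17152} = \sqrt{\frac{1}{- 33 \left(\frac{4}{3} + \frac{1}{3} \cdot 6\right) 4 - 38556} - 17152} = \sqrt{\frac{1}{- 33 \left(\frac{4}{3} + 2\right) 4 - 38556} - 17152} = \sqrt{\frac{1}{\left(-33\right) \frac{10}{3} \cdot 4 - 38556} - 17152} = \sqrt{\frac{1}{\left(-110\right) 4 - 38556} - 17152} = \sqrt{\frac{1}{-440 - 38556} - 17152} = \sqrt{\frac{1}{-38996} - 17152} = \sqrt{- \frac{1}{38996} - 17152} = \sqrt{- \frac{668859393}{38996}} = \frac{i \sqrt{6520710222357}}{19498}$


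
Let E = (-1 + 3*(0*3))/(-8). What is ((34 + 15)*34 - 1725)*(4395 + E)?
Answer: -2074499/8 ≈ -2.5931e+5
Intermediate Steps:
E = 1/8 (E = (-1 + 3*0)*(-1/8) = (-1 + 0)*(-1/8) = -1*(-1/8) = 1/8 ≈ 0.12500)
((34 + 15)*34 - 1725)*(4395 + E) = ((34 + 15)*34 - 1725)*(4395 + 1/8) = (49*34 - 1725)*(35161/8) = (1666 - 1725)*(35161/8) = -59*35161/8 = -2074499/8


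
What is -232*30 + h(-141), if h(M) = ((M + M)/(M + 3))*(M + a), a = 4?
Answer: -166519/23 ≈ -7240.0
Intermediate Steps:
h(M) = 2*M*(4 + M)/(3 + M) (h(M) = ((M + M)/(M + 3))*(M + 4) = ((2*M)/(3 + M))*(4 + M) = (2*M/(3 + M))*(4 + M) = 2*M*(4 + M)/(3 + M))
-232*30 + h(-141) = -232*30 + 2*(-141)*(4 - 141)/(3 - 141) = -6960 + 2*(-141)*(-137)/(-138) = -6960 + 2*(-141)*(-1/138)*(-137) = -6960 - 6439/23 = -166519/23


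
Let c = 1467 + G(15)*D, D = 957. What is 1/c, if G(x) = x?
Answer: 1/15822 ≈ 6.3203e-5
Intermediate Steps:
c = 15822 (c = 1467 + 15*957 = 1467 + 14355 = 15822)
1/c = 1/15822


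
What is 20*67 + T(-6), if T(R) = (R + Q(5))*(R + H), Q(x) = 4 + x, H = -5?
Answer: 1307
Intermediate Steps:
T(R) = (-5 + R)*(9 + R) (T(R) = (R + (4 + 5))*(R - 5) = (R + 9)*(-5 + R) = (9 + R)*(-5 + R) = (-5 + R)*(9 + R))
20*67 + T(-6) = 20*67 + (-45 + (-6)**2 + 4*(-6)) = 1340 + (-45 + 36 - 24) = 1340 - 33 = 1307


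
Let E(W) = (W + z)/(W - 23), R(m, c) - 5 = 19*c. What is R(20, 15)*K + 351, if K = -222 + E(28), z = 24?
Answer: -61013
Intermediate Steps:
R(m, c) = 5 + 19*c
E(W) = (24 + W)/(-23 + W) (E(W) = (W + 24)/(W - 23) = (24 + W)/(-23 + W))
K = -1058/5 (K = -222 + (24 + 28)/(-23 + 28) = -222 + 52/5 = -1058/5 ≈ -211.60)
R(20, 15)*K + 351 = (5 + 19*15)*(-1058/5) + 351 = (5 + 285)*(-1058/5) + 351 = 290*(-1058/5) + 351 = -61364 + 351 = -61013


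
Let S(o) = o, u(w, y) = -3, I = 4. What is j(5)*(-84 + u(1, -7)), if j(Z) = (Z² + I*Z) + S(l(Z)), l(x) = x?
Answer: -4350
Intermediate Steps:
j(Z) = Z² + 5*Z (j(Z) = (Z² + 4*Z) + Z = Z² + 5*Z)
j(5)*(-84 + u(1, -7)) = (5*(5 + 5))*(-84 - 3) = (5*10)*(-87) = 50*(-87) = -4350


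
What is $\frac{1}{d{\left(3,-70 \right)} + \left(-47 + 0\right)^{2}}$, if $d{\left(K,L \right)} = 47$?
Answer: $\frac{1}{2256} \approx 0.00044326$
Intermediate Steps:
$\frac{1}{d{\left(3,-70 \right)} + \left(-47 + 0\right)^{2}} = \frac{1}{47 + \left(-47 + 0\right)^{2}} = \frac{1}{47 + \left(-47\right)^{2}} = \frac{1}{47 + 2209} = \frac{1}{2256}$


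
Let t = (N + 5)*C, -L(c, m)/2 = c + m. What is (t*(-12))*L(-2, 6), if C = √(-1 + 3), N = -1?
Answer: 384*√2 ≈ 543.06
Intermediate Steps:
L(c, m) = -2*c - 2*m (L(c, m) = -2*(c + m) = -2*c - 2*m)
C = √2 ≈ 1.4142
t = 4*√2 (t = (-1 + 5)*√2 = 4*√2 ≈ 5.6569)
(t*(-12))*L(-2, 6) = ((4*√2)*(-12))*(-2*(-2) - 2*6) = (-48*√2)*(4 - 12) = -48*√2*(-8) = 384*√2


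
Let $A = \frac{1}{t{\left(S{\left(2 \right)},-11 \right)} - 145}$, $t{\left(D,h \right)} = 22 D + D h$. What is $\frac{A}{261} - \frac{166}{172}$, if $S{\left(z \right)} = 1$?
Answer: $- \frac{725732}{751941} \approx -0.96515$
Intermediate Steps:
$A = - \frac{1}{134}$ ($A = \frac{1}{1 \left(22 - 11\right) - 145} = \frac{1}{1 \cdot 11 - 145} = \frac{1}{11 - 145} = \frac{1}{-134} = - \frac{1}{134} \approx -0.0074627$)
$\frac{A}{261} - \frac{166}{172} = - \frac{1}{134 \cdot 261} - \frac{166}{172} = \left(- \frac{1}{134}\right) \frac{1}{261} - \frac{83}{86} = - \frac{1}{34974} - \frac{83}{86} = - \frac{725732}{751941}$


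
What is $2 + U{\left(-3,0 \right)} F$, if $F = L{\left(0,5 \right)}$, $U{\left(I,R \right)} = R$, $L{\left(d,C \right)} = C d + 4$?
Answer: $2$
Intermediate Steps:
$L{\left(d,C \right)} = 4 + C d$
$F = 4$ ($F = 4 + 5 \cdot 0 = 4 + 0 = 4$)
$2 + U{\left(-3,0 \right)} F = 2 + 0 \cdot 4 = 2 + 0 = 2$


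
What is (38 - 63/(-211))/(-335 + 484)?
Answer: 8081/31439 ≈ 0.25704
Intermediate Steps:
(38 - 63/(-211))/(-335 + 484) = (38 - 63*(-1/211))/149 = (38 + 63/211)*(1/149) = (8081/211)*(1/149) = 8081/31439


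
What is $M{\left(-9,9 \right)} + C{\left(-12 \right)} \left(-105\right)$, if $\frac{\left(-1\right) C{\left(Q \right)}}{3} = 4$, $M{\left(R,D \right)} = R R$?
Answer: $1341$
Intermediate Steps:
$M{\left(R,D \right)} = R^{2}$
$C{\left(Q \right)} = -12$ ($C{\left(Q \right)} = \left(-3\right) 4 = -12$)
$M{\left(-9,9 \right)} + C{\left(-12 \right)} \left(-105\right) = \left(-9\right)^{2} - -1260 = 81 + 1260 = 1341$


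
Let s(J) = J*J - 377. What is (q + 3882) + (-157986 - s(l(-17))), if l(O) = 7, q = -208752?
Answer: -362528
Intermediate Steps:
s(J) = -377 + J**2 (s(J) = J**2 - 377 = -377 + J**2)
(q + 3882) + (-157986 - s(l(-17))) = (-208752 + 3882) + (-157986 - (-377 + 7**2)) = -204870 + (-157986 - (-377 + 49)) = -204870 + (-157986 - 1*(-328)) = -204870 + (-157986 + 328) = -204870 - 157658 = -362528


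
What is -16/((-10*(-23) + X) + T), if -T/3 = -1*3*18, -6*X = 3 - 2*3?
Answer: -32/785 ≈ -0.040764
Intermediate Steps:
X = ½ (X = -(3 - 2*3)/6 = -(3 - 6)/6 = -⅙*(-3) = ½ ≈ 0.50000)
T = 162 (T = -3*(-1*3)*18 = -(-9)*18 = -3*(-54) = 162)
-16/((-10*(-23) + X) + T) = -16/((-10*(-23) + ½) + 162) = -16/((230 + ½) + 162) = -16/(461/2 + 162) = -16/785/2 = -16*2/785 = -32/785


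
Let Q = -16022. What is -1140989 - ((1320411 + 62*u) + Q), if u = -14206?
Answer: -1564606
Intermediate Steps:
-1140989 - ((1320411 + 62*u) + Q) = -1140989 - ((1320411 + 62*(-14206)) - 16022) = -1140989 - ((1320411 - 880772) - 16022) = -1140989 - (439639 - 16022) = -1140989 - 1*423617 = -1140989 - 423617 = -1564606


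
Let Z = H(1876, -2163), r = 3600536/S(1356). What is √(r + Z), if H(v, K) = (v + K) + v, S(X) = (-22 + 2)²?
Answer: √1059034/10 ≈ 102.91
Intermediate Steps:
S(X) = 400 (S(X) = (-20)² = 400)
H(v, K) = K + 2*v (H(v, K) = (K + v) + v = K + 2*v)
r = 450067/50 (r = 3600536/400 = 3600536*(1/400) = 450067/50 ≈ 9001.3)
Z = 1589 (Z = -2163 + 2*1876 = -2163 + 3752 = 1589)
√(r + Z) = √(450067/50 + 1589) = √(529517/50) = √1059034/10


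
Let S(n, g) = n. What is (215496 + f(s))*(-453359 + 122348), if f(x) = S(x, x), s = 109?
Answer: -71367626655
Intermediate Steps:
f(x) = x
(215496 + f(s))*(-453359 + 122348) = (215496 + 109)*(-453359 + 122348) = 215605*(-331011) = -71367626655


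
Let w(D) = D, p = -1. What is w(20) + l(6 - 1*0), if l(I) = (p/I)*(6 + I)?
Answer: 18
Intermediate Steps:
l(I) = -(6 + I)/I (l(I) = (-1/I)*(6 + I) = -(6 + I)/I)
w(20) + l(6 - 1*0) = 20 + (-6 - (6 - 1*0))/(6 - 1*0) = 20 + (-6 - (6 + 0))/(6 + 0) = 20 + (-6 - 1*6)/6 = 20 + (-6 - 6)/6 = 20 + (⅙)*(-12) = 20 - 2 = 18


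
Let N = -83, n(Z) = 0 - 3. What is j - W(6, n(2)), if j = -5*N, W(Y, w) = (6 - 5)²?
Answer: 414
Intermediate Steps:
n(Z) = -3
W(Y, w) = 1 (W(Y, w) = 1² = 1)
j = 415 (j = -5*(-83) = 415)
j - W(6, n(2)) = 415 - 1*1 = 415 - 1 = 414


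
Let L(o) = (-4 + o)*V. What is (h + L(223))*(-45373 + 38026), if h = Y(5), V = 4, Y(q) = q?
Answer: -6472707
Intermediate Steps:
h = 5
L(o) = -16 + 4*o (L(o) = (-4 + o)*4 = -16 + 4*o)
(h + L(223))*(-45373 + 38026) = (5 + (-16 + 4*223))*(-45373 + 38026) = (5 + (-16 + 892))*(-7347) = (5 + 876)*(-7347) = 881*(-7347) = -6472707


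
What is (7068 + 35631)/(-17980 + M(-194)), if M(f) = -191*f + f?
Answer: 42699/18880 ≈ 2.2616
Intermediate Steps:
M(f) = -190*f
(7068 + 35631)/(-17980 + M(-194)) = (7068 + 35631)/(-17980 - 190*(-194)) = 42699/(-17980 + 36860) = 42699/18880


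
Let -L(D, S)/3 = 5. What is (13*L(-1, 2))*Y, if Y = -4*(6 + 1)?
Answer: 5460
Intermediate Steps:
L(D, S) = -15 (L(D, S) = -3*5 = -15)
Y = -28 (Y = -4*7 = -28)
(13*L(-1, 2))*Y = (13*(-15))*(-28) = -195*(-28) = 5460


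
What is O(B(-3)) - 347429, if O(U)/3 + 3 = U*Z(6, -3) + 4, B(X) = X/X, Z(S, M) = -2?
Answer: -347432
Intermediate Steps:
B(X) = 1
O(U) = 3 - 6*U (O(U) = -9 + 3*(U*(-2) + 4) = -9 + 3*(-2*U + 4) = -9 + 3*(4 - 2*U) = -9 + (12 - 6*U) = 3 - 6*U)
O(B(-3)) - 347429 = (3 - 6*1) - 347429 = (3 - 6) - 347429 = -3 - 347429 = -347432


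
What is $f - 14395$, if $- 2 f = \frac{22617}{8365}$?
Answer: $- \frac{34407281}{2390} \approx -14396.0$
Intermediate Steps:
$f = - \frac{3231}{2390}$ ($f = - \frac{22617 \cdot \frac{1}{8365}}{2} = \left(- \frac{1}{2}\right) \frac{3231}{1195} = - \frac{3231}{2390} \approx -1.3519$)
$f - 14395 = - \frac{3231}{2390} - 14395 = - \frac{34407281}{2390}$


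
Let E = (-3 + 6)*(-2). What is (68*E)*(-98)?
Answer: 39984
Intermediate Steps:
E = -6 (E = 3*(-2) = -6)
(68*E)*(-98) = (68*(-6))*(-98) = -408*(-98) = 39984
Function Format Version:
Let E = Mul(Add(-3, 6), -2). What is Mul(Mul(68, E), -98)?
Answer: 39984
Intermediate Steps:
E = -6 (E = Mul(3, -2) = -6)
Mul(Mul(68, E), -98) = Mul(Mul(68, -6), -98) = Mul(-408, -98) = 39984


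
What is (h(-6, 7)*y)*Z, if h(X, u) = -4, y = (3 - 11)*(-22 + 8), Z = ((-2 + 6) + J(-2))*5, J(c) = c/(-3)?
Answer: -31360/3 ≈ -10453.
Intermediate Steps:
J(c) = -c/3 (J(c) = c*(-⅓) = -c/3)
Z = 70/3 (Z = ((-2 + 6) - ⅓*(-2))*5 = (4 + ⅔)*5 = (14/3)*5 = 70/3 ≈ 23.333)
y = 112 (y = -8*(-14) = 112)
(h(-6, 7)*y)*Z = -4*112*(70/3) = -448*70/3 = -31360/3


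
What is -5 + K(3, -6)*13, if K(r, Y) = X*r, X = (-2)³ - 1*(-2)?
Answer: -239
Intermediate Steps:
X = -6 (X = -8 + 2 = -6)
K(r, Y) = -6*r
-5 + K(3, -6)*13 = -5 - 6*3*13 = -5 - 18*13 = -5 - 234 = -239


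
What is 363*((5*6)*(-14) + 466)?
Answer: 16698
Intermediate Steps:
363*((5*6)*(-14) + 466) = 363*(30*(-14) + 466) = 363*(-420 + 466) = 363*46 = 16698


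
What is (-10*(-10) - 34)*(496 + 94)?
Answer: 38940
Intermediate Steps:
(-10*(-10) - 34)*(496 + 94) = (100 - 34)*590 = 66*590 = 38940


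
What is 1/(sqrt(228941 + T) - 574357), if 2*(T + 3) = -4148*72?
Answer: -574357/329885883839 - sqrt(79610)/329885883839 ≈ -1.7419e-6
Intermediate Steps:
T = -149331 (T = -3 + (-4148*72)/2 = -3 + (1/2)*(-298656) = -3 - 149328 = -149331)
1/(sqrt(228941 + T) - 574357) = 1/(sqrt(228941 - 149331) - 574357) = 1/(sqrt(79610) - 574357) = 1/(-574357 + sqrt(79610))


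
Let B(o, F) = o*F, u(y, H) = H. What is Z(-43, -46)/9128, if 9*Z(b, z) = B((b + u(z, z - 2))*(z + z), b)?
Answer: -12857/2934 ≈ -4.3821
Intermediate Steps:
B(o, F) = F*o
Z(b, z) = 2*b*z*(-2 + b + z)/9 (Z(b, z) = (b*((b + (z - 2))*(z + z)))/9 = (b*((b + (-2 + z))*(2*z)))/9 = (b*((-2 + b + z)*(2*z)))/9 = (b*(2*z*(-2 + b + z)))/9 = (2*b*z*(-2 + b + z))/9 = 2*b*z*(-2 + b + z)/9)
Z(-43, -46)/9128 = ((2/9)*(-43)*(-46)*(-2 - 43 - 46))/9128 = ((2/9)*(-43)*(-46)*(-91))*(1/9128) = -359996/9*1/9128 = -12857/2934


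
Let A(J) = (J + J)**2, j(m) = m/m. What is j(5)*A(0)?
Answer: 0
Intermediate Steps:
j(m) = 1
A(J) = 4*J**2 (A(J) = (2*J)**2 = 4*J**2)
j(5)*A(0) = 1*(4*0**2) = 1*(4*0) = 1*0 = 0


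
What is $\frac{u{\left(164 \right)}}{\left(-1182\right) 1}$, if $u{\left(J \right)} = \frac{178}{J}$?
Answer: $- \frac{89}{96924} \approx -0.00091824$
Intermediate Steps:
$\frac{u{\left(164 \right)}}{\left(-1182\right) 1} = \frac{178 \cdot \frac{1}{164}}{\left(-1182\right) 1} = \frac{178 \cdot \frac{1}{164}}{-1182} = \frac{89}{82} \left(- \frac{1}{1182}\right) = - \frac{89}{96924}$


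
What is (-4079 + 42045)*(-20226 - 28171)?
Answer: -1837440502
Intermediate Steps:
(-4079 + 42045)*(-20226 - 28171) = 37966*(-48397) = -1837440502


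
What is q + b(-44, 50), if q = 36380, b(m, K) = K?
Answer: 36430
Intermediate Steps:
q + b(-44, 50) = 36380 + 50 = 36430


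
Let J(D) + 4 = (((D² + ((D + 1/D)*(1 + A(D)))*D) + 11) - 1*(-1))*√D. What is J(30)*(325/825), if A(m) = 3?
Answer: -52/33 + 58708*√30/33 ≈ 9742.6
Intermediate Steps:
J(D) = -4 + √D*(12 + D² + D*(4*D + 4/D)) (J(D) = -4 + (((D² + ((D + 1/D)*(1 + 3))*D) + 11) - 1*(-1))*√D = -4 + (((D² + ((D + 1/D)*4)*D) + 11) + 1)*√D = -4 + (((D² + (4*D + 4/D)*D) + 11) + 1)*√D = -4 + (((D² + D*(4*D + 4/D)) + 11) + 1)*√D = -4 + ((11 + D² + D*(4*D + 4/D)) + 1)*√D = -4 + (12 + D² + D*(4*D + 4/D))*√D = -4 + √D*(12 + D² + D*(4*D + 4/D)))
J(30)*(325/825) = (-4 + 5*30^(5/2) + 16*√30)*(325/825) = (-4 + 5*(900*√30) + 16*√30)*(325*(1/825)) = (-4 + 4500*√30 + 16*√30)*(13/33) = (-4 + 4516*√30)*(13/33) = -52/33 + 58708*√30/33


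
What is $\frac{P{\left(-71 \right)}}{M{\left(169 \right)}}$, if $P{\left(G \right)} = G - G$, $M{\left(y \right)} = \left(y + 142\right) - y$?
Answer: $0$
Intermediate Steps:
$M{\left(y \right)} = 142$ ($M{\left(y \right)} = \left(142 + y\right) - y = 142$)
$P{\left(G \right)} = 0$
$\frac{P{\left(-71 \right)}}{M{\left(169 \right)}} = \frac{0}{142} = 0 \cdot \frac{1}{142} = 0$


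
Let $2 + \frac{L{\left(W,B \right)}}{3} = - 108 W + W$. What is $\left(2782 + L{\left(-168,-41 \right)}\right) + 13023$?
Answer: $69727$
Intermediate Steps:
$L{\left(W,B \right)} = -6 - 321 W$ ($L{\left(W,B \right)} = -6 + 3 \left(- 108 W + W\right) = -6 + 3 \left(- 107 W\right) = -6 - 321 W$)
$\left(2782 + L{\left(-168,-41 \right)}\right) + 13023 = \left(2782 - -53922\right) + 13023 = \left(2782 + \left(-6 + 53928\right)\right) + 13023 = \left(2782 + 53922\right) + 13023 = 56704 + 13023 = 69727$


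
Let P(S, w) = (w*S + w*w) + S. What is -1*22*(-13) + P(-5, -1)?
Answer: 287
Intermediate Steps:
P(S, w) = S + w² + S*w (P(S, w) = (S*w + w²) + S = (w² + S*w) + S = S + w² + S*w)
-1*22*(-13) + P(-5, -1) = -1*22*(-13) + (-5 + (-1)² - 5*(-1)) = -22*(-13) + (-5 + 1 + 5) = 286 + 1 = 287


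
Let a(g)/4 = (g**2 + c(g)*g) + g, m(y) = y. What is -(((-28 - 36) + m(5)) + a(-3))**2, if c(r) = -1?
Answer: -529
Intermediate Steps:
a(g) = 4*g**2 (a(g) = 4*((g**2 - g) + g) = 4*g**2)
-(((-28 - 36) + m(5)) + a(-3))**2 = -(((-28 - 36) + 5) + 4*(-3)**2)**2 = -((-64 + 5) + 4*9)**2 = -(-59 + 36)**2 = -1*(-23)**2 = -1*529 = -529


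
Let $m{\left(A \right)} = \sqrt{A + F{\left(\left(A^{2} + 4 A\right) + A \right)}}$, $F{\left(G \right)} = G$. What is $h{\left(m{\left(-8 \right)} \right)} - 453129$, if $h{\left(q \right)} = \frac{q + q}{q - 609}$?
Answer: $- \frac{274143053}{605} \approx -4.5313 \cdot 10^{5}$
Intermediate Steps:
$m{\left(A \right)} = \sqrt{A^{2} + 6 A}$ ($m{\left(A \right)} = \sqrt{A + \left(\left(A^{2} + 4 A\right) + A\right)} = \sqrt{A + \left(A^{2} + 5 A\right)} = \sqrt{A^{2} + 6 A}$)
$h{\left(q \right)} = \frac{2 q}{-609 + q}$
$h{\left(m{\left(-8 \right)} \right)} - 453129 = \frac{2 \sqrt{- 8 \left(6 - 8\right)}}{-609 + \sqrt{- 8 \left(6 - 8\right)}} - 453129 = \frac{2 \sqrt{\left(-8\right) \left(-2\right)}}{-609 + \sqrt{\left(-8\right) \left(-2\right)}} - 453129 = \frac{2 \sqrt{16}}{-609 + \sqrt{16}} - 453129 = 2 \cdot 4 \frac{1}{-609 + 4} - 453129 = 2 \cdot 4 \frac{1}{-605} - 453129 = 2 \cdot 4 \left(- \frac{1}{605}\right) - 453129 = - \frac{8}{605} - 453129 = - \frac{274143053}{605}$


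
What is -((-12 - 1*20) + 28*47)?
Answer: -1284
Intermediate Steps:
-((-12 - 1*20) + 28*47) = -((-12 - 20) + 1316) = -(-32 + 1316) = -1*1284 = -1284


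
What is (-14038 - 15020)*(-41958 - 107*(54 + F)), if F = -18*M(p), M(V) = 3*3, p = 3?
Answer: 883421316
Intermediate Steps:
M(V) = 9
F = -162 (F = -18*9 = -162)
(-14038 - 15020)*(-41958 - 107*(54 + F)) = (-14038 - 15020)*(-41958 - 107*(54 - 162)) = -29058*(-41958 - 107*(-108)) = -29058*(-41958 + 11556) = -29058*(-30402) = 883421316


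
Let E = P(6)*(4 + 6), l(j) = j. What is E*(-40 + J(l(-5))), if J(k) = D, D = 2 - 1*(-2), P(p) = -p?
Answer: 2160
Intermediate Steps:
D = 4 (D = 2 + 2 = 4)
J(k) = 4
E = -60 (E = (-1*6)*(4 + 6) = -6*10 = -60)
E*(-40 + J(l(-5))) = -60*(-40 + 4) = -60*(-36) = 2160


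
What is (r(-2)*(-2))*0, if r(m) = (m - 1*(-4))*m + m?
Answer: 0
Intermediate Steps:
r(m) = m + m*(4 + m) (r(m) = (m + 4)*m + m = (4 + m)*m + m = m*(4 + m) + m = m + m*(4 + m))
(r(-2)*(-2))*0 = (-2*(5 - 2)*(-2))*0 = (-2*3*(-2))*0 = -6*(-2)*0 = 12*0 = 0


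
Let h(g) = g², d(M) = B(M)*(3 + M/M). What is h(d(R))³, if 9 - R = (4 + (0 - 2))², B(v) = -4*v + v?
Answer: 46656000000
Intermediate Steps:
B(v) = -3*v
R = 5 (R = 9 - (4 + (0 - 2))² = 9 - (4 - 2)² = 9 - 1*2² = 9 - 1*4 = 9 - 4 = 5)
d(M) = -12*M (d(M) = (-3*M)*(3 + M/M) = (-3*M)*(3 + 1) = -3*M*4 = -12*M)
h(d(R))³ = ((-12*5)²)³ = ((-60)²)³ = 3600³ = 46656000000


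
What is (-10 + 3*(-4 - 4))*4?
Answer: -136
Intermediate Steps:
(-10 + 3*(-4 - 4))*4 = (-10 + 3*(-8))*4 = (-10 - 24)*4 = -34*4 = -136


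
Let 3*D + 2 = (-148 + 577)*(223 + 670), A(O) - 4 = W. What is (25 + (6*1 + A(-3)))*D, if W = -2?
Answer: 4214045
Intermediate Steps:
A(O) = 2 (A(O) = 4 - 2 = 2)
D = 383095/3 (D = -⅔ + ((-148 + 577)*(223 + 670))/3 = -⅔ + (429*893)/3 = -⅔ + (⅓)*383097 = -⅔ + 127699 = 383095/3 ≈ 1.2770e+5)
(25 + (6*1 + A(-3)))*D = (25 + (6*1 + 2))*(383095/3) = (25 + (6 + 2))*(383095/3) = (25 + 8)*(383095/3) = 33*(383095/3) = 4214045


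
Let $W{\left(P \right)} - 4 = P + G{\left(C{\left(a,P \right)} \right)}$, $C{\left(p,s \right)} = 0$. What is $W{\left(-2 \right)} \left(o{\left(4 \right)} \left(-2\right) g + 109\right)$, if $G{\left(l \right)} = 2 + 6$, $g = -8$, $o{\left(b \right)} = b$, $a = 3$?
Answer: $1730$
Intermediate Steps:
$G{\left(l \right)} = 8$
$W{\left(P \right)} = 12 + P$ ($W{\left(P \right)} = 4 + \left(P + 8\right) = 4 + \left(8 + P\right) = 12 + P$)
$W{\left(-2 \right)} \left(o{\left(4 \right)} \left(-2\right) g + 109\right) = \left(12 - 2\right) \left(4 \left(-2\right) \left(-8\right) + 109\right) = 10 \left(\left(-8\right) \left(-8\right) + 109\right) = 10 \left(64 + 109\right) = 10 \cdot 173 = 1730$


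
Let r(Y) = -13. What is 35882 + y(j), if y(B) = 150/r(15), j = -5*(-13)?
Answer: 466316/13 ≈ 35870.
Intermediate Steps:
j = 65
y(B) = -150/13 (y(B) = 150/(-13) = 150*(-1/13) = -150/13)
35882 + y(j) = 35882 - 150/13 = 466316/13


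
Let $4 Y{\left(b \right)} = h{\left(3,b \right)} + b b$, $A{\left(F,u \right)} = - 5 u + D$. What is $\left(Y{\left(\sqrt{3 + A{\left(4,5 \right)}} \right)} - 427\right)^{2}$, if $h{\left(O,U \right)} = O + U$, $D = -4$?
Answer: $\frac{\left(1731 - i \sqrt{26}\right)^{2}}{16} \approx 1.8727 \cdot 10^{5} - 1103.3 i$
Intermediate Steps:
$A{\left(F,u \right)} = -4 - 5 u$ ($A{\left(F,u \right)} = - 5 u - 4 = -4 - 5 u$)
$Y{\left(b \right)} = \frac{3}{4} + \frac{b}{4} + \frac{b^{2}}{4}$ ($Y{\left(b \right)} = \frac{\left(3 + b\right) + b b}{4} = \frac{\left(3 + b\right) + b^{2}}{4} = \frac{3 + b + b^{2}}{4} = \frac{3}{4} + \frac{b}{4} + \frac{b^{2}}{4}$)
$\left(Y{\left(\sqrt{3 + A{\left(4,5 \right)}} \right)} - 427\right)^{2} = \left(\left(\frac{3}{4} + \frac{\sqrt{3 - 29}}{4} + \frac{\left(\sqrt{3 - 29}\right)^{2}}{4}\right) - 427\right)^{2} = \left(\left(\frac{3}{4} + \frac{\sqrt{-26}}{4} + \frac{\left(\sqrt{-26}\right)^{2}}{4}\right) - 427\right)^{2} = \left(\left(\frac{3}{4} + \frac{i \sqrt{26}}{4} + \frac{\left(i \sqrt{26}\right)^{2}}{4}\right) - 427\right)^{2} = \left(\left(\frac{3}{4} + \frac{i \sqrt{26}}{4} + \frac{1}{4} \left(-26\right)\right) - 427\right)^{2} = \left(\left(\frac{3}{4} + \frac{i \sqrt{26}}{4} - \frac{13}{2}\right) - 427\right)^{2} = \left(\left(- \frac{23}{4} + \frac{i \sqrt{26}}{4}\right) - 427\right)^{2} = \left(- \frac{1731}{4} + \frac{i \sqrt{26}}{4}\right)^{2}$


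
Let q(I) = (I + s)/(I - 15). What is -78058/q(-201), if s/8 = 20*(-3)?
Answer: -5620176/227 ≈ -24759.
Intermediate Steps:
s = -480 (s = 8*(20*(-3)) = 8*(-60) = -480)
q(I) = (-480 + I)/(-15 + I) (q(I) = (I - 480)/(I - 15) = (-480 + I)/(-15 + I))
-78058/q(-201) = -78058*(-15 - 201)/(-480 - 201) = -78058/(-681/(-216)) = -78058/((-1/216*(-681))) = -78058/227/72 = -78058*72/227 = -5620176/227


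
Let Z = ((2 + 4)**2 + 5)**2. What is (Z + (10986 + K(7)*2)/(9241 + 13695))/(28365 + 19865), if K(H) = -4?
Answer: 19283197/553101640 ≈ 0.034864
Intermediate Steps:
Z = 1681 (Z = (6**2 + 5)**2 = (36 + 5)**2 = 41**2 = 1681)
(Z + (10986 + K(7)*2)/(9241 + 13695))/(28365 + 19865) = (1681 + (10986 - 4*2)/(9241 + 13695))/(28365 + 19865) = (1681 + (10986 - 8)/22936)/48230 = (1681 + 10978*(1/22936))*(1/48230) = (1681 + 5489/11468)*(1/48230) = (19283197/11468)*(1/48230) = 19283197/553101640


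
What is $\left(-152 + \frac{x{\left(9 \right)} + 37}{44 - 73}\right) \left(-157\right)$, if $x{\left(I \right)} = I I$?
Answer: $\frac{710582}{29} \approx 24503.0$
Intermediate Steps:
$x{\left(I \right)} = I^{2}$
$\left(-152 + \frac{x{\left(9 \right)} + 37}{44 - 73}\right) \left(-157\right) = \left(-152 + \frac{9^{2} + 37}{44 - 73}\right) \left(-157\right) = \left(-152 + \frac{81 + 37}{-29}\right) \left(-157\right) = \left(-152 + 118 \left(- \frac{1}{29}\right)\right) \left(-157\right) = \left(-152 - \frac{118}{29}\right) \left(-157\right) = \left(- \frac{4526}{29}\right) \left(-157\right) = \frac{710582}{29}$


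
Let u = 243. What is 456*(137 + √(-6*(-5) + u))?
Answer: 62472 + 456*√273 ≈ 70006.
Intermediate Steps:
456*(137 + √(-6*(-5) + u)) = 456*(137 + √(-6*(-5) + 243)) = 456*(137 + √(30 + 243)) = 456*(137 + √273) = 62472 + 456*√273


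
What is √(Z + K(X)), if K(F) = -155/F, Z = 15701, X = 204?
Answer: √163345299/102 ≈ 125.30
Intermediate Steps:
√(Z + K(X)) = √(15701 - 155/204) = √(3202849/204) = √163345299/102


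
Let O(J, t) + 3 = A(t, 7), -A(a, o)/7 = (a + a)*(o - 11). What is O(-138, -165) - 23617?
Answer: -32860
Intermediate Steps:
A(a, o) = -14*a*(-11 + o) (A(a, o) = -7*(a + a)*(o - 11) = -7*2*a*(-11 + o) = -14*a*(-11 + o))
O(J, t) = -3 + 56*t (O(J, t) = -3 + 14*t*(11 - 1*7) = -3 + 14*t*(11 - 7) = -3 + 14*t*4 = -3 + 56*t)
O(-138, -165) - 23617 = (-3 + 56*(-165)) - 23617 = (-3 - 9240) - 23617 = -9243 - 23617 = -32860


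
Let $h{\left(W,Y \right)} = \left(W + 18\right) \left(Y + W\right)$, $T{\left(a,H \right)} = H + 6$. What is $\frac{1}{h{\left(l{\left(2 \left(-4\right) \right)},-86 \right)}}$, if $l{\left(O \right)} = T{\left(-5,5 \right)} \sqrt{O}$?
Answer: $\frac{i}{68 \left(- 37 i + 22 \sqrt{2}\right)} \approx -0.00023283 + 0.00019578 i$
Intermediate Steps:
$T{\left(a,H \right)} = 6 + H$
$l{\left(O \right)} = 11 \sqrt{O}$ ($l{\left(O \right)} = \left(6 + 5\right) \sqrt{O} = 11 \sqrt{O}$)
$h{\left(W,Y \right)} = \left(18 + W\right) \left(W + Y\right)$
$\frac{1}{h{\left(l{\left(2 \left(-4\right) \right)},-86 \right)}} = \frac{1}{\left(11 \sqrt{2 \left(-4\right)}\right)^{2} + 18 \cdot 11 \sqrt{2 \left(-4\right)} + 18 \left(-86\right) + 11 \sqrt{2 \left(-4\right)} \left(-86\right)} = \frac{1}{\left(11 \sqrt{-8}\right)^{2} + 18 \cdot 11 \sqrt{-8} - 1548 + 11 \sqrt{-8} \left(-86\right)} = \frac{1}{\left(11 \cdot 2 i \sqrt{2}\right)^{2} + 18 \cdot 11 \cdot 2 i \sqrt{2} - 1548 + 11 \cdot 2 i \sqrt{2} \left(-86\right)} = \frac{1}{\left(22 i \sqrt{2}\right)^{2} + 18 \cdot 22 i \sqrt{2} - 1548 + 22 i \sqrt{2} \left(-86\right)} = \frac{1}{-968 + 396 i \sqrt{2} - 1548 - 1892 i \sqrt{2}} = \frac{1}{-2516 - 1496 i \sqrt{2}}$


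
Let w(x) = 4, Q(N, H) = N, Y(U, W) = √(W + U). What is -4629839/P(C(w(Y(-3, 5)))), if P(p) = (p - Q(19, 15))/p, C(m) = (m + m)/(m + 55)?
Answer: 37038712/1113 ≈ 33278.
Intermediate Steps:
Y(U, W) = √(U + W)
C(m) = 2*m/(55 + m) (C(m) = (2*m)/(55 + m) = 2*m/(55 + m))
P(p) = (-19 + p)/p (P(p) = (p - 1*19)/p = (p - 19)/p = (-19 + p)/p)
-4629839/P(C(w(Y(-3, 5)))) = -4629839*8/((-19 + 2*4/(55 + 4))*(55 + 4)) = -4629839*8/(59*(-19 + 2*4/59)) = -4629839*8/(59*(-19 + 2*4*(1/59))) = -4629839*8/(59*(-19 + 8/59)) = -4629839/((59/8)*(-1113/59)) = -4629839/(-1113/8) = -4629839*(-8/1113) = 37038712/1113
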